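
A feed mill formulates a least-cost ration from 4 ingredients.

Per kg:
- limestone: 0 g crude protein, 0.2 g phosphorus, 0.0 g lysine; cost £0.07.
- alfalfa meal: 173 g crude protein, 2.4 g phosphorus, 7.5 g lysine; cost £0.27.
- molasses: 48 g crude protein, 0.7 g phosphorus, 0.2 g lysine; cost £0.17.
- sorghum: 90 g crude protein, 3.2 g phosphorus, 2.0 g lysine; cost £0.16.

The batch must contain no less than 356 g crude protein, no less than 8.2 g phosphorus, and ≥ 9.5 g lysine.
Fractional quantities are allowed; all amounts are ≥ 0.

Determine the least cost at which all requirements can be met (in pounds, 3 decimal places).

£0.588

Set it up as a linear program. Let x1 = kg of limestone, x2 = kg of alfalfa meal, x3 = kg of molasses, x4 = kg of sorghum.
Minimise 0.07x1 + 0.27x2 + 0.17x3 + 0.16x4 subject to:
  173x2 + 48x3 + 90x4 ≥ 356   (crude protein)
  0.2x1 + 2.4x2 + 0.7x3 + 3.2x4 ≥ 8.2   (phosphorus)
  7.5x2 + 0.2x3 + 2x4 ≥ 9.5   (lysine)
  x1, x2, x3, x4 ≥ 0.
The minimum-cost mix takes nothing from limestone, molasses — only alfalfa meal, sorghum. Binding constraints: crude protein and phosphorus.
Optimal quantities: alfalfa meal = 1.188 kg, sorghum = 1.671 kg.
Cost = 0.27·1.188 + 0.16·1.671 = 0.58812.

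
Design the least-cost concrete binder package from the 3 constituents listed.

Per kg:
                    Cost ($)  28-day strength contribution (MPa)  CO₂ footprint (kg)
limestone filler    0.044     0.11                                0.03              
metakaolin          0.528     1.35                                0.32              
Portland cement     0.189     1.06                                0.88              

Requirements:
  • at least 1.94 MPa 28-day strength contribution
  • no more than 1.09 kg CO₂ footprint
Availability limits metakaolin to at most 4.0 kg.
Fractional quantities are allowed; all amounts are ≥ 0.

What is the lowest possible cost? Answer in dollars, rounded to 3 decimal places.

$0.533

Let x1 = kg of limestone filler, x2 = kg of metakaolin, x3 = kg of Portland cement.
Minimise 0.044x1 + 0.528x2 + 0.189x3 with:
  0.11x1 + 1.35x2 + 1.06x3 ≥ 1.94   (28-day strength contribution)
  0.03x1 + 0.32x2 + 0.88x3 ≤ 1.09   (CO₂ footprint)
  x2 ≤ 4
  x1, x2, x3 ≥ 0.
The optimal basis is {metakaolin, Portland cement}; limestone filler drops out. Binding constraints: 28-day strength contribution and CO₂ footprint.
Solving gives x2 = 0.6501, x3 = 1.002.
Total cost: 0.528·0.6501 + 0.189·1.002 = 0.53263.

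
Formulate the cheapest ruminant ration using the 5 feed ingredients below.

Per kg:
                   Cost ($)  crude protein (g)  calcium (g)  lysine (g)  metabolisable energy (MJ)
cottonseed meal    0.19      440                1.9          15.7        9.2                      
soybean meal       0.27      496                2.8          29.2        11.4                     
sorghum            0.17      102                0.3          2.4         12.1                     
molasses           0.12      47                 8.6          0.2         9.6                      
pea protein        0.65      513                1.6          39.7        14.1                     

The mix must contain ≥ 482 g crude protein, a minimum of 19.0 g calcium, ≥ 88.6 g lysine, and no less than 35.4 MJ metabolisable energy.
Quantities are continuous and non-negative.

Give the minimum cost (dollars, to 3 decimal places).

Set it up as a linear program. Let x1 = kg of cottonseed meal, x2 = kg of soybean meal, x3 = kg of sorghum, x4 = kg of molasses, x5 = kg of pea protein.
Minimize 0.19x1 + 0.27x2 + 0.17x3 + 0.12x4 + 0.65x5 subject to:
  440x1 + 496x2 + 102x3 + 47x4 + 513x5 ≥ 482   (crude protein)
  1.9x1 + 2.8x2 + 0.3x3 + 8.6x4 + 1.6x5 ≥ 19   (calcium)
  15.7x1 + 29.2x2 + 2.4x3 + 0.2x4 + 39.7x5 ≥ 88.6   (lysine)
  9.2x1 + 11.4x2 + 12.1x3 + 9.6x4 + 14.1x5 ≥ 35.4   (metabolisable energy)
  x1, x2, x3, x4, x5 ≥ 0.
At the optimum only soybean meal, molasses are positive (cottonseed meal, sorghum, pea protein = 0). There the calcium and lysine constraints are tight.
So soybean meal = 3.026 kg, molasses = 1.224 kg.
Objective = 0.27·3.026 + 0.12·1.224 = 0.96390.

$0.964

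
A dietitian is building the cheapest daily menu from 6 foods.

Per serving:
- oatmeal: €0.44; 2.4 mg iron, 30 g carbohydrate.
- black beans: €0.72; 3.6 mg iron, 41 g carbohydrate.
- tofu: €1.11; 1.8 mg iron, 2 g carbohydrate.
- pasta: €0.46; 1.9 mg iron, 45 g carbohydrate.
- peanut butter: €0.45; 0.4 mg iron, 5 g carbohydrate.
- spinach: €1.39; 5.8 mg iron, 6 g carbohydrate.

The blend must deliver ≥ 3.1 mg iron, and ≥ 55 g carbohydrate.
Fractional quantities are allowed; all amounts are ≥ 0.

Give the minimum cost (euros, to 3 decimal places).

Let x1 = servings of oatmeal, x2 = servings of black beans, x3 = servings of tofu, x4 = servings of pasta, x5 = servings of peanut butter, x6 = servings of spinach.
Minimise 0.44x1 + 0.72x2 + 1.11x3 + 0.46x4 + 0.45x5 + 1.39x6 s.t.:
  2.4x1 + 3.6x2 + 1.8x3 + 1.9x4 + 0.4x5 + 5.8x6 ≥ 3.1   (iron)
  30x1 + 41x2 + 2x3 + 45x4 + 5x5 + 6x6 ≥ 55   (carbohydrate)
  x1, x2, x3, x4, x5, x6 ≥ 0.
The optimal basis is {oatmeal, pasta}; black beans, tofu, peanut butter, spinach drop out. There the iron and carbohydrate constraints are tight.
That vertex is x1 = 0.6863, x4 = 0.7647.
Cost = 0.44·0.6863 + 0.46·0.7647 = 0.65373.

€0.654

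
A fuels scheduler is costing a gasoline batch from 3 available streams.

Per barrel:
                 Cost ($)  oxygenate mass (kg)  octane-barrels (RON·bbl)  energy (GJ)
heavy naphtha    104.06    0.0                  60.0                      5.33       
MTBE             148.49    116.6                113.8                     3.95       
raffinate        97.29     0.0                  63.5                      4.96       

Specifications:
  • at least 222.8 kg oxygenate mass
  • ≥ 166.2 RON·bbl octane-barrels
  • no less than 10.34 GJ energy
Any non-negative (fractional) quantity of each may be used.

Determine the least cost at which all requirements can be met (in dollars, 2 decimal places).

$338.25

This is a linear program. Let x1 = barrels of heavy naphtha, x2 = barrels of MTBE, x3 = barrels of raffinate.
min 104.06x1 + 148.49x2 + 97.29x3 s.t.:
  116.6x2 ≥ 222.8   (oxygenate mass)
  60x1 + 113.8x2 + 63.5x3 ≥ 166.2   (octane-barrels)
  5.33x1 + 3.95x2 + 4.96x3 ≥ 10.34   (energy)
  x1, x2, x3 ≥ 0.
The minimum-cost mix takes nothing from raffinate — only heavy naphtha, MTBE. The oxygenate mass and energy requirements are met with equality.
So heavy naphtha = 0.52389 barrels, MTBE = 1.9108 barrels.
Objective = 104.06·0.52389 + 148.49·1.9108 = 338.2507.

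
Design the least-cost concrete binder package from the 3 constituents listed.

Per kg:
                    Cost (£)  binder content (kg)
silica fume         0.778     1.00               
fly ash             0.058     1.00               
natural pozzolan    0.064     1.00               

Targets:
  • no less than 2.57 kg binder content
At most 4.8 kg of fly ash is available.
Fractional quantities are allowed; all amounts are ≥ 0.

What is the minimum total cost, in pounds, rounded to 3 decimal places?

£0.149

This is a linear program. Let x1 = kg of silica fume, x2 = kg of fly ash, x3 = kg of natural pozzolan.
min 0.778x1 + 0.058x2 + 0.064x3 s.t.:
  1x1 + 1x2 + 1x3 ≥ 2.57   (binder content)
  x2 ≤ 4.8
  x1, x2, x3 ≥ 0.
The cheapest feasible vertex uses only fly ash; silica fume, natural pozzolan are not used. There the binder content constraint is tight.
That vertex is x2 = 2.57.
Hence cost = 0.058·2.57 = £0.14906.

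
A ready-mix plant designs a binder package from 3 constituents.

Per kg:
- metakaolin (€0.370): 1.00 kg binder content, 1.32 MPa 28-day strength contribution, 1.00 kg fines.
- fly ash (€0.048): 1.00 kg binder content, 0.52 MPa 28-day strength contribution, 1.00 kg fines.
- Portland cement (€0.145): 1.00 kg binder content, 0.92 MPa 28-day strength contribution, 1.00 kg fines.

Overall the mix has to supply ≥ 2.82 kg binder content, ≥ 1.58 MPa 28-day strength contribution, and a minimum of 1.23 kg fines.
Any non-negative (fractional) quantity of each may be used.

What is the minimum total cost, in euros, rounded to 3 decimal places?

€0.146

Let x1 = kg of metakaolin, x2 = kg of fly ash, x3 = kg of Portland cement.
Minimise 0.37x1 + 0.048x2 + 0.145x3 s.t.:
  1x1 + 1x2 + 1x3 ≥ 2.82   (binder content)
  1.32x1 + 0.52x2 + 0.92x3 ≥ 1.58   (28-day strength contribution)
  1x1 + 1x2 + 1x3 ≥ 1.23   (fines)
  x1, x2, x3 ≥ 0.
At the optimum only fly ash is positive (metakaolin, Portland cement = 0). The 28-day strength contribution requirement is met with equality.
That vertex is x2 = 3.038.
Objective = 0.048·3.038 = 0.14582.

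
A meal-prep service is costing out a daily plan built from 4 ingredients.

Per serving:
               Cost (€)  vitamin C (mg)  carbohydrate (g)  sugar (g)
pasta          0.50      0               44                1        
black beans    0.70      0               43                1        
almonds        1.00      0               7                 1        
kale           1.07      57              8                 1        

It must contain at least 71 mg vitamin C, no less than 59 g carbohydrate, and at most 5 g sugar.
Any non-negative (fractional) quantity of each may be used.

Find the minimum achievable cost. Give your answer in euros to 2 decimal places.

€1.89

This is a linear program. Let x1 = servings of pasta, x2 = servings of black beans, x3 = servings of almonds, x4 = servings of kale.
Minimise 0.5x1 + 0.7x2 + 1x3 + 1.07x4 with:
  57x4 ≥ 71   (vitamin C)
  44x1 + 43x2 + 7x3 + 8x4 ≥ 59   (carbohydrate)
  1x1 + 1x2 + 1x3 + 1x4 ≤ 5   (sugar)
  x1, x2, x3, x4 ≥ 0.
The cheapest feasible vertex uses only pasta, kale; black beans, almonds are not used. The vitamin C and carbohydrate requirements are met with equality.
Solving gives x1 = 1.114, x4 = 1.246.
Objective = 0.5·1.114 + 1.07·1.246 = 1.8902.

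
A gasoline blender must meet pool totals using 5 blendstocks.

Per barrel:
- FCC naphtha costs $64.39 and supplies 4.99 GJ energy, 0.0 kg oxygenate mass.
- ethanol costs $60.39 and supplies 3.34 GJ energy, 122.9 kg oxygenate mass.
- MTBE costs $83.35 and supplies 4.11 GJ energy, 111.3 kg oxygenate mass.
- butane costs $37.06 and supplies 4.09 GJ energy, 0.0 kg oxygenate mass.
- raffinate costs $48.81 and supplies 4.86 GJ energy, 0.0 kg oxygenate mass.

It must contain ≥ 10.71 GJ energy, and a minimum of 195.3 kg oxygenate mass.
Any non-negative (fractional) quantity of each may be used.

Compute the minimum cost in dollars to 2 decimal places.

$144.92

Let x1 = barrels of FCC naphtha, x2 = barrels of ethanol, x3 = barrels of MTBE, x4 = barrels of butane, x5 = barrels of raffinate.
Minimize 64.39x1 + 60.39x2 + 83.35x3 + 37.06x4 + 48.81x5 s.t.:
  4.99x1 + 3.34x2 + 4.11x3 + 4.09x4 + 4.86x5 ≥ 10.71   (energy)
  122.9x2 + 111.3x3 ≥ 195.3   (oxygenate mass)
  x1, x2, x3, x4, x5 ≥ 0.
The cheapest feasible vertex uses only ethanol, butane; FCC naphtha, MTBE, raffinate are not used. There the energy and oxygenate mass constraints are tight.
That vertex is x2 = 1.589, x4 = 1.321.
Hence cost = 60.39·1.589 + 37.06·1.321 = $144.9160.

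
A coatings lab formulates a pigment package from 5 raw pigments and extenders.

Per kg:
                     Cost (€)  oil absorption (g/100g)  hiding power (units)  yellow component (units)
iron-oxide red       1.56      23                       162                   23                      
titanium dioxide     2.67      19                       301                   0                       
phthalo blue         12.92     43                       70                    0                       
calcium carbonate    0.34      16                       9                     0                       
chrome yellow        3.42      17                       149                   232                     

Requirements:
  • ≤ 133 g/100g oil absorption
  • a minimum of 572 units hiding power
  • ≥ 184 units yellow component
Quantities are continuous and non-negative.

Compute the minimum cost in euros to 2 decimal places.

€6.48

This is a linear program. Let x1 = kg of iron-oxide red, x2 = kg of titanium dioxide, x3 = kg of phthalo blue, x4 = kg of calcium carbonate, x5 = kg of chrome yellow.
min 1.56x1 + 2.67x2 + 12.92x3 + 0.34x4 + 3.42x5 subject to:
  23x1 + 19x2 + 43x3 + 16x4 + 17x5 ≤ 133   (oil absorption)
  162x1 + 301x2 + 70x3 + 9x4 + 149x5 ≥ 572   (hiding power)
  23x1 + 232x5 ≥ 184   (yellow component)
  x1, x2, x3, x4, x5 ≥ 0.
At the optimum only iron-oxide red, chrome yellow are positive (titanium dioxide, phthalo blue, calcium carbonate = 0). The hiding power and yellow component requirements are met with equality.
Optimal quantities: iron-oxide red = 3.082 kg, chrome yellow = 0.4875 kg.
Objective = 1.56·3.082 + 3.42·0.4875 = 6.4752.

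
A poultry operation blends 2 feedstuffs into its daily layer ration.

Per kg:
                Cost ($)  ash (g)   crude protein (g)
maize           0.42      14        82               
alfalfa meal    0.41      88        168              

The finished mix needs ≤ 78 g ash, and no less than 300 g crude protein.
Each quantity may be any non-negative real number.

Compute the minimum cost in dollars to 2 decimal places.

$1.33

Set it up as a linear program. Let x1 = kg of maize, x2 = kg of alfalfa meal.
Minimise 0.42x1 + 0.41x2 with:
  14x1 + 88x2 ≤ 78   (ash)
  82x1 + 168x2 ≥ 300   (crude protein)
  x1, x2 ≥ 0.
Both inputs are positive at the optimum. The ash and crude protein requirements are met with equality.
Optimal quantities: maize = 2.734 kg, alfalfa meal = 0.4515 kg.
Total cost: 0.42·2.734 + 0.41·0.4515 = 1.3334.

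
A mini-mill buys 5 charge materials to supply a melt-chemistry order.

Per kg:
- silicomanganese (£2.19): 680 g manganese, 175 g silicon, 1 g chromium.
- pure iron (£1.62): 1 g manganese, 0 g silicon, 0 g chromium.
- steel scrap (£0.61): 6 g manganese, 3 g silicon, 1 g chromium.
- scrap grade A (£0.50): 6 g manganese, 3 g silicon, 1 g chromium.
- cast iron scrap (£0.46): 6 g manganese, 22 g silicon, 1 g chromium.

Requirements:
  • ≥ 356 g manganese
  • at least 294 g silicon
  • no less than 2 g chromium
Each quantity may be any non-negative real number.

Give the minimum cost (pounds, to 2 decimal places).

£3.75

Treat it as an LP. Let x1 = kg of silicomanganese, x2 = kg of pure iron, x3 = kg of steel scrap, x4 = kg of scrap grade A, x5 = kg of cast iron scrap.
Minimise 2.19x1 + 1.62x2 + 0.61x3 + 0.5x4 + 0.46x5 s.t.:
  680x1 + 1x2 + 6x3 + 6x4 + 6x5 ≥ 356   (manganese)
  175x1 + 3x3 + 3x4 + 22x5 ≥ 294   (silicon)
  1x1 + 1x3 + 1x4 + 1x5 ≥ 2   (chromium)
  x1, x2, x3, x4, x5 ≥ 0.
At the optimum only silicomanganese, cast iron scrap are positive (pure iron, steel scrap, scrap grade A = 0). There the silicon and chromium constraints are tight.
That vertex is x1 = 1.634, x5 = 0.366.
Objective = 2.19·1.634 + 0.46·0.366 = 3.7468.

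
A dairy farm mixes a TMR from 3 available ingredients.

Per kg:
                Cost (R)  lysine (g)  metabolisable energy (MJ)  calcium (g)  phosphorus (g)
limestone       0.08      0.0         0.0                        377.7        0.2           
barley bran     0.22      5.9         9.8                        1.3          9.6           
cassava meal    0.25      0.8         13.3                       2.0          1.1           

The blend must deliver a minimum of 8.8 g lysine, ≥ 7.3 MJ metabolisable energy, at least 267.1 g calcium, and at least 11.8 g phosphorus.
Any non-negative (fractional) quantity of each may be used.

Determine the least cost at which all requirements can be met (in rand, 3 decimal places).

R0.384

Set it up as a linear program. Let x1 = kg of limestone, x2 = kg of barley bran, x3 = kg of cassava meal.
Minimise 0.08x1 + 0.22x2 + 0.25x3 with:
  5.9x2 + 0.8x3 ≥ 8.8   (lysine)
  9.8x2 + 13.3x3 ≥ 7.3   (metabolisable energy)
  377.7x1 + 1.3x2 + 2x3 ≥ 267.1   (calcium)
  0.2x1 + 9.6x2 + 1.1x3 ≥ 11.8   (phosphorus)
  x1, x2, x3 ≥ 0.
The minimum-cost mix takes nothing from cassava meal — only limestone, barley bran. Binding constraints: lysine and calcium.
Solving gives x1 = 0.702, x2 = 1.492.
Total cost: 0.08·0.702 + 0.22·1.492 = 0.38440.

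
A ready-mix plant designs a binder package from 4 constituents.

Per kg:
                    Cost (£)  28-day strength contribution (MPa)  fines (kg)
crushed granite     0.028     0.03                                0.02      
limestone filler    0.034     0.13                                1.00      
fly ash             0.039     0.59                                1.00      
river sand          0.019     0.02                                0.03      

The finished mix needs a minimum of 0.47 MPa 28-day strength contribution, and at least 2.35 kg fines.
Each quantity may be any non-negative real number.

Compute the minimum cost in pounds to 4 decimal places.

£0.0817

Let x1 = kg of crushed granite, x2 = kg of limestone filler, x3 = kg of fly ash, x4 = kg of river sand.
min 0.028x1 + 0.034x2 + 0.039x3 + 0.019x4 s.t.:
  0.03x1 + 0.13x2 + 0.59x3 + 0.02x4 ≥ 0.47   (28-day strength contribution)
  0.02x1 + 1x2 + 1x3 + 0.03x4 ≥ 2.35   (fines)
  x1, x2, x3, x4 ≥ 0.
The minimum-cost mix takes nothing from crushed granite, river sand — only limestone filler, fly ash. Binding constraints: 28-day strength contribution and fines.
Solving gives x2 = 1.992, x3 = 0.3576.
Total cost: 0.034·1.992 + 0.039·0.3576 = 0.081674.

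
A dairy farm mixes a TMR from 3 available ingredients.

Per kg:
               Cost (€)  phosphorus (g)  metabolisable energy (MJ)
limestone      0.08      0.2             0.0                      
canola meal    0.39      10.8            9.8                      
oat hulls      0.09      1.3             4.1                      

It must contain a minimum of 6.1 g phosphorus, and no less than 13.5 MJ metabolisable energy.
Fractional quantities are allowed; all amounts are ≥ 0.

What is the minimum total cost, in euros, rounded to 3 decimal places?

Set it up as a linear program. Let x1 = kg of limestone, x2 = kg of canola meal, x3 = kg of oat hulls.
min 0.08x1 + 0.39x2 + 0.09x3 s.t.:
  0.2x1 + 10.8x2 + 1.3x3 ≥ 6.1   (phosphorus)
  9.8x2 + 4.1x3 ≥ 13.5   (metabolisable energy)
  x1, x2, x3 ≥ 0.
The optimal basis is {canola meal, oat hulls}; limestone drops out. The phosphorus and metabolisable energy requirements are met with equality.
That vertex is x2 = 0.2365, x3 = 2.727.
Objective = 0.39·0.2365 + 0.09·2.727 = 0.33767.

€0.338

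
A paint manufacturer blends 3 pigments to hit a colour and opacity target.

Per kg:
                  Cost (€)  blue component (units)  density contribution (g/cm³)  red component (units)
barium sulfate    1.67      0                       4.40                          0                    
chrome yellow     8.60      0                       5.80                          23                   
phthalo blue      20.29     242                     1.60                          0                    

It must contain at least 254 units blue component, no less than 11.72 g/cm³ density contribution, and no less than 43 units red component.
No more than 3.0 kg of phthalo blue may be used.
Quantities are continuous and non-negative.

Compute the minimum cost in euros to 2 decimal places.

Set it up as a linear program. Let x1 = kg of barium sulfate, x2 = kg of chrome yellow, x3 = kg of phthalo blue.
min 1.67x1 + 8.6x2 + 20.29x3 subject to:
  242x3 ≥ 254   (blue component)
  4.4x1 + 5.8x2 + 1.6x3 ≥ 11.72   (density contribution)
  23x2 ≥ 43   (red component)
  x3 ≤ 3
  x1, x2, x3 ≥ 0.
The minimum-cost mix takes nothing from barium sulfate — only chrome yellow, phthalo blue. Binding constraints: blue component and red component.
Solving gives x2 = 1.8696, x3 = 1.0496.
Hence cost = 8.6·1.8696 + 20.29·1.0496 = €37.3749.

€37.37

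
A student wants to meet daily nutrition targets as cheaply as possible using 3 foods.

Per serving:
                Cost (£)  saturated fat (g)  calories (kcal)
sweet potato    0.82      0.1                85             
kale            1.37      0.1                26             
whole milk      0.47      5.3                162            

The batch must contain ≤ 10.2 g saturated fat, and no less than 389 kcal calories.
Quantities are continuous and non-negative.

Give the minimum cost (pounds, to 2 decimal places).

Treat it as an LP. Let x1 = servings of sweet potato, x2 = servings of kale, x3 = servings of whole milk.
Minimise 0.82x1 + 1.37x2 + 0.47x3 with:
  0.1x1 + 0.1x2 + 5.3x3 ≤ 10.2   (saturated fat)
  85x1 + 26x2 + 162x3 ≥ 389   (calories)
  x1, x2, x3 ≥ 0.
The minimum-cost mix takes nothing from kale — only sweet potato, whole milk. Binding constraints: saturated fat and calories.
That vertex is x1 = 0.9424, x3 = 1.907.
Cost = 0.82·0.9424 + 0.47·1.907 = 1.6691.

£1.67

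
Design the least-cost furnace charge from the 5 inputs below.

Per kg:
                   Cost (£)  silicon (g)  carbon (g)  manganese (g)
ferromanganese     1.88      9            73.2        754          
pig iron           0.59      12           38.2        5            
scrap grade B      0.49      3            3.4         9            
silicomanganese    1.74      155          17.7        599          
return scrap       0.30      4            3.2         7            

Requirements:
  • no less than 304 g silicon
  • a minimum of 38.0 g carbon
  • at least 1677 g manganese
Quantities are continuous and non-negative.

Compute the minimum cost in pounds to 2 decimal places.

£4.65

This is a linear program. Let x1 = kg of ferromanganese, x2 = kg of pig iron, x3 = kg of scrap grade B, x4 = kg of silicomanganese, x5 = kg of return scrap.
Minimise 1.88x1 + 0.59x2 + 0.49x3 + 1.74x4 + 0.3x5 s.t.:
  9x1 + 12x2 + 3x3 + 155x4 + 4x5 ≥ 304   (silicon)
  73.2x1 + 38.2x2 + 3.4x3 + 17.7x4 + 3.2x5 ≥ 38   (carbon)
  754x1 + 5x2 + 9x3 + 599x4 + 7x5 ≥ 1677   (manganese)
  x1, x2, x3, x4, x5 ≥ 0.
The optimal basis is {ferromanganese, silicomanganese}; pig iron, scrap grade B, return scrap drop out. The silicon and manganese requirements are met with equality.
That vertex is x1 = 0.69824, x4 = 1.9207.
Cost = 1.88·0.69824 + 1.74·1.9207 = 4.6547.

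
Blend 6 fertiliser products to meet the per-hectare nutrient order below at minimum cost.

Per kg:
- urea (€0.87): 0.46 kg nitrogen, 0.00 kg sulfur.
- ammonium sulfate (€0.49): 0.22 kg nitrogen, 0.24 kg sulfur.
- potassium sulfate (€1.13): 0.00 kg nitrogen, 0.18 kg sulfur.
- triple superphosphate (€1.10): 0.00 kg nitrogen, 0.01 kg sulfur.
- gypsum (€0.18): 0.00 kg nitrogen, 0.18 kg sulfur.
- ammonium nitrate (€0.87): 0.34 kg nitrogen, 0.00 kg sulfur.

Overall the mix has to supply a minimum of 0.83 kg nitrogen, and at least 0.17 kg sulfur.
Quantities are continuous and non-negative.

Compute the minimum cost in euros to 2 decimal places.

Treat it as an LP. Let x1 = kg of urea, x2 = kg of ammonium sulfate, x3 = kg of potassium sulfate, x4 = kg of triple superphosphate, x5 = kg of gypsum, x6 = kg of ammonium nitrate.
Minimize 0.87x1 + 0.49x2 + 1.13x3 + 1.1x4 + 0.18x5 + 0.87x6 with:
  0.46x1 + 0.22x2 + 0.34x6 ≥ 0.83   (nitrogen)
  0.24x2 + 0.18x3 + 0.01x4 + 0.18x5 ≥ 0.17   (sulfur)
  x1, x2, x3, x4, x5, x6 ≥ 0.
The optimal basis is {urea, ammonium sulfate}; potassium sulfate, triple superphosphate, gypsum, ammonium nitrate drop out. There the nitrogen and sulfur constraints are tight.
That vertex is x1 = 1.466, x2 = 0.7083.
Cost = 0.87·1.466 + 0.49·0.7083 = 1.6225.

€1.62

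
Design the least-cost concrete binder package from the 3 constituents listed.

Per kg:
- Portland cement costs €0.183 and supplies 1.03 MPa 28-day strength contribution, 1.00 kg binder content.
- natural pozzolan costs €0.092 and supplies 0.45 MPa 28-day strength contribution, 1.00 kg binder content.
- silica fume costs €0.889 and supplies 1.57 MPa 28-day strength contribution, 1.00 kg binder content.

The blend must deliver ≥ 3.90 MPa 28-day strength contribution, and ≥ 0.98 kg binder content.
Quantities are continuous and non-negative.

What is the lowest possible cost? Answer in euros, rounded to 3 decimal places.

Let x1 = kg of Portland cement, x2 = kg of natural pozzolan, x3 = kg of silica fume.
Minimize 0.183x1 + 0.092x2 + 0.889x3 s.t.:
  1.03x1 + 0.45x2 + 1.57x3 ≥ 3.9   (28-day strength contribution)
  1x1 + 1x2 + 1x3 ≥ 0.98   (binder content)
  x1, x2, x3 ≥ 0.
The cheapest feasible vertex uses only Portland cement; natural pozzolan, silica fume are not used. There the 28-day strength contribution constraint is tight.
That vertex is x1 = 3.786.
Total cost: 0.183·3.786 = 0.69284.

€0.693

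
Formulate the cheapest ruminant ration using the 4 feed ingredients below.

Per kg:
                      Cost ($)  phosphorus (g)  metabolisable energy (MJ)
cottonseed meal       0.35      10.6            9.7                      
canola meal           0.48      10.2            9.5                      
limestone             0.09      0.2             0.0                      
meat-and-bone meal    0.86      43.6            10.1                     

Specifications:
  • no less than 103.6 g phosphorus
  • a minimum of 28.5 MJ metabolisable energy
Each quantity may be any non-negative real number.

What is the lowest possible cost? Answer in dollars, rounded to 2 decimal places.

$2.13

This is a linear program. Let x1 = kg of cottonseed meal, x2 = kg of canola meal, x3 = kg of limestone, x4 = kg of meat-and-bone meal.
Minimize 0.35x1 + 0.48x2 + 0.09x3 + 0.86x4 subject to:
  10.6x1 + 10.2x2 + 0.2x3 + 43.6x4 ≥ 103.6   (phosphorus)
  9.7x1 + 9.5x2 + 10.1x4 ≥ 28.5   (metabolisable energy)
  x1, x2, x3, x4 ≥ 0.
The optimal basis is {cottonseed meal, meat-and-bone meal}; canola meal, limestone drop out. The phosphorus and metabolisable energy requirements are met with equality.
Optimal quantities: cottonseed meal = 0.6213 kg, meat-and-bone meal = 2.225 kg.
Cost = 0.35·0.6213 + 0.86·2.225 = 2.1310.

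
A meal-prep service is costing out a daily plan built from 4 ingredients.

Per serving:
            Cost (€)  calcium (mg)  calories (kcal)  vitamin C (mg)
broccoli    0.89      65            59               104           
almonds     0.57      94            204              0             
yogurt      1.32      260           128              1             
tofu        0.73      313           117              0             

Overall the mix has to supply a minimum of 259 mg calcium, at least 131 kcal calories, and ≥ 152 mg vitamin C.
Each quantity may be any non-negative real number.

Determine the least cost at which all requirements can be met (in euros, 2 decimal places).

Set it up as a linear program. Let x1 = servings of broccoli, x2 = servings of almonds, x3 = servings of yogurt, x4 = servings of tofu.
Minimize 0.89x1 + 0.57x2 + 1.32x3 + 0.73x4 with:
  65x1 + 94x2 + 260x3 + 313x4 ≥ 259   (calcium)
  59x1 + 204x2 + 128x3 + 117x4 ≥ 131   (calories)
  104x1 + 1x3 ≥ 152   (vitamin C)
  x1, x2, x3, x4 ≥ 0.
The cheapest feasible vertex uses only broccoli, tofu; almonds, yogurt are not used. The calcium and vitamin C requirements are met with equality.
Solving gives x1 = 1.462, x4 = 0.524.
Objective = 0.89·1.462 + 0.73·0.524 = 1.6837.

€1.68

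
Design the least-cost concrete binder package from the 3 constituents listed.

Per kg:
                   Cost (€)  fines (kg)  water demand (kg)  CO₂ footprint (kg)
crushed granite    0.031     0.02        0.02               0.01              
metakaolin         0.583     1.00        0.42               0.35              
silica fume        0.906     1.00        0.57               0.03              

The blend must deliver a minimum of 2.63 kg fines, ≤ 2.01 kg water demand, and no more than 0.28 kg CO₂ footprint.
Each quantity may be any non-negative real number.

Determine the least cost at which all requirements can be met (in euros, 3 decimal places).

Set it up as a linear program. Let x1 = kg of crushed granite, x2 = kg of metakaolin, x3 = kg of silica fume.
Minimise 0.031x1 + 0.583x2 + 0.906x3 subject to:
  0.02x1 + 1x2 + 1x3 ≥ 2.63   (fines)
  0.02x1 + 0.42x2 + 0.57x3 ≤ 2.01   (water demand)
  0.01x1 + 0.35x2 + 0.03x3 ≤ 0.28   (CO₂ footprint)
  x1, x2, x3 ≥ 0.
The cheapest feasible vertex uses only metakaolin, silica fume; crushed granite is not used. The fines and CO₂ footprint requirements are met with equality.
That vertex is x2 = 0.6284, x3 = 2.002.
Cost = 0.583·0.6284 + 0.906·2.002 = 2.18017.

€2.180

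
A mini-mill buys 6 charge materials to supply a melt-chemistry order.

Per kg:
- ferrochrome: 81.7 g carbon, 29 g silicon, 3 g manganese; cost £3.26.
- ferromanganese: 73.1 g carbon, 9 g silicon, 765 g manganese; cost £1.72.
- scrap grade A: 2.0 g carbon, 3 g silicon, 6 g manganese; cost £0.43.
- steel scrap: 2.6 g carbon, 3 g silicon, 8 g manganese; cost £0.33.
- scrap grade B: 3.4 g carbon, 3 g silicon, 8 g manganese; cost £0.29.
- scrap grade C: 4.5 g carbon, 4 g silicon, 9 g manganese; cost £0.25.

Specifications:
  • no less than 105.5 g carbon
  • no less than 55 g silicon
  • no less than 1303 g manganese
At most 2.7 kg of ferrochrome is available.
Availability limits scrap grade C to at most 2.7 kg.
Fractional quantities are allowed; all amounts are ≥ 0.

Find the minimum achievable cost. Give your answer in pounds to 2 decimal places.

£6.28

This is a linear program. Let x1 = kg of ferrochrome, x2 = kg of ferromanganese, x3 = kg of scrap grade A, x4 = kg of steel scrap, x5 = kg of scrap grade B, x6 = kg of scrap grade C.
Minimize 3.26x1 + 1.72x2 + 0.43x3 + 0.33x4 + 0.29x5 + 0.25x6 with:
  81.7x1 + 73.1x2 + 2x3 + 2.6x4 + 3.4x5 + 4.5x6 ≥ 105.5   (carbon)
  29x1 + 9x2 + 3x3 + 3x4 + 3x5 + 4x6 ≥ 55   (silicon)
  3x1 + 765x2 + 6x3 + 8x4 + 8x5 + 9x6 ≥ 1303   (manganese)
  x1 ≤ 2.7
  x6 ≤ 2.7
  x1, x2, x3, x4, x5, x6 ≥ 0.
The optimal basis is {ferromanganese, scrap grade B, scrap grade C}; ferrochrome, scrap grade A, steel scrap drop out. There the silicon, manganese, the scrap grade C cap constraints are tight.
That vertex is x2 = 1.567, x5 = 10.03, x6 = 2.7.
Total cost: 1.72·1.567 + 0.29·10.03 + 0.25·2.7 = 6.2789.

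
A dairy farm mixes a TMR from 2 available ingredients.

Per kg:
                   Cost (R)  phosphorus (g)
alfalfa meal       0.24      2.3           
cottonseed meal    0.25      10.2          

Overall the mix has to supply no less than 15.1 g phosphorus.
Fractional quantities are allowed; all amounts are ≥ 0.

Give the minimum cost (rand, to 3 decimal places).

Set it up as a linear program. Let x1 = kg of alfalfa meal, x2 = kg of cottonseed meal.
min 0.24x1 + 0.25x2 with:
  2.3x1 + 10.2x2 ≥ 15.1   (phosphorus)
  x1, x2 ≥ 0.
The cheapest feasible vertex uses only cottonseed meal; alfalfa meal is not used. The phosphorus requirement is met with equality.
That vertex is x2 = 1.48.
Hence cost = 0.25·1.48 = R0.37000.

R0.370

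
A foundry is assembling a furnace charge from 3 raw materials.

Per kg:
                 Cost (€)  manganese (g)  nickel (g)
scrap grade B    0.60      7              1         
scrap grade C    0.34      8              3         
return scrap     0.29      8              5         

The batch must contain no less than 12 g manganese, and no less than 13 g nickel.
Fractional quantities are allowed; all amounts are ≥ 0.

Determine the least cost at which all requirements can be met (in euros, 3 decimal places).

Let x1 = kg of scrap grade B, x2 = kg of scrap grade C, x3 = kg of return scrap.
Minimize 0.6x1 + 0.34x2 + 0.29x3 with:
  7x1 + 8x2 + 8x3 ≥ 12   (manganese)
  1x1 + 3x2 + 5x3 ≥ 13   (nickel)
  x1, x2, x3 ≥ 0.
At the optimum only return scrap is positive (scrap grade B, scrap grade C = 0). The nickel requirement is met with equality.
That vertex is x3 = 2.6.
Objective = 0.29·2.6 = 0.75400.

€0.754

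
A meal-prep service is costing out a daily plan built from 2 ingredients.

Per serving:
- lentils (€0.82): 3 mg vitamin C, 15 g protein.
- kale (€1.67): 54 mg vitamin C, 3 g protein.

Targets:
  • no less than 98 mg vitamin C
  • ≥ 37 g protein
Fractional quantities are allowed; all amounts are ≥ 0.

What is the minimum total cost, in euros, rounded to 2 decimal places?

€4.58

Set it up as a linear program. Let x1 = servings of lentils, x2 = servings of kale.
Minimise 0.82x1 + 1.67x2 s.t.:
  3x1 + 54x2 ≥ 98   (vitamin C)
  15x1 + 3x2 ≥ 37   (protein)
  x1, x2 ≥ 0.
Both inputs are positive at the optimum. Binding constraints: vitamin C and protein.
That vertex is x1 = 2.127, x2 = 1.697.
Total cost: 0.82·2.127 + 1.67·1.697 = 4.5781.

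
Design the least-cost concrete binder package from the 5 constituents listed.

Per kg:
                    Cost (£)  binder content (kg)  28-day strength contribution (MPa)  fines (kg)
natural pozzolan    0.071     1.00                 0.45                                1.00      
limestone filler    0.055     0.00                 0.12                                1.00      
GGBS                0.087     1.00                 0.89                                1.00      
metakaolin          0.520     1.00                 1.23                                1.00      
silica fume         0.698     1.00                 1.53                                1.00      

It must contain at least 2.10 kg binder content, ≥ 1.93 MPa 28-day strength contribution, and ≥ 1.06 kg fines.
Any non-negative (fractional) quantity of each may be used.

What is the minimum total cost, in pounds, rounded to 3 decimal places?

Let x1 = kg of natural pozzolan, x2 = kg of limestone filler, x3 = kg of GGBS, x4 = kg of metakaolin, x5 = kg of silica fume.
Minimise 0.071x1 + 0.055x2 + 0.087x3 + 0.52x4 + 0.698x5 subject to:
  1x1 + 1x3 + 1x4 + 1x5 ≥ 2.1   (binder content)
  0.45x1 + 0.12x2 + 0.89x3 + 1.23x4 + 1.53x5 ≥ 1.93   (28-day strength contribution)
  1x1 + 1x2 + 1x3 + 1x4 + 1x5 ≥ 1.06   (fines)
  x1, x2, x3, x4, x5 ≥ 0.
The optimal basis is {GGBS}; natural pozzolan, limestone filler, metakaolin, silica fume drop out. There the 28-day strength contribution constraint is tight.
That vertex is x3 = 2.169.
Hence cost = 0.087·2.169 = £0.18870.

£0.189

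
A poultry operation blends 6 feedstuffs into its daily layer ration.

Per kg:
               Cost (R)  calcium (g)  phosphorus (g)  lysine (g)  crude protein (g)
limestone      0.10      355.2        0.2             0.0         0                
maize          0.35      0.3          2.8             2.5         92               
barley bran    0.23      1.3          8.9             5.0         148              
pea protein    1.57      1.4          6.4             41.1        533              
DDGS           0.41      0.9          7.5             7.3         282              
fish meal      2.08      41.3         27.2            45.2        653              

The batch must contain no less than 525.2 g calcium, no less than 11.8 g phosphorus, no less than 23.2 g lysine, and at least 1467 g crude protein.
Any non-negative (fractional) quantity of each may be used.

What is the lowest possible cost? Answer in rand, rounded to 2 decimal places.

This is a linear program. Let x1 = kg of limestone, x2 = kg of maize, x3 = kg of barley bran, x4 = kg of pea protein, x5 = kg of DDGS, x6 = kg of fish meal.
Minimize 0.1x1 + 0.35x2 + 0.23x3 + 1.57x4 + 0.41x5 + 2.08x6 subject to:
  355.2x1 + 0.3x2 + 1.3x3 + 1.4x4 + 0.9x5 + 41.3x6 ≥ 525.2   (calcium)
  0.2x1 + 2.8x2 + 8.9x3 + 6.4x4 + 7.5x5 + 27.2x6 ≥ 11.8   (phosphorus)
  2.5x2 + 5x3 + 41.1x4 + 7.3x5 + 45.2x6 ≥ 23.2   (lysine)
  92x2 + 148x3 + 533x4 + 282x5 + 653x6 ≥ 1467   (crude protein)
  x1, x2, x3, x4, x5, x6 ≥ 0.
The minimum-cost mix takes nothing from maize, barley bran, pea protein, fish meal — only limestone, DDGS. The calcium and crude protein requirements are met with equality.
So limestone = 1.465 kg, DDGS = 5.202 kg.
Hence cost = 0.1·1.465 + 0.41·5.202 = R2.2793.

R2.28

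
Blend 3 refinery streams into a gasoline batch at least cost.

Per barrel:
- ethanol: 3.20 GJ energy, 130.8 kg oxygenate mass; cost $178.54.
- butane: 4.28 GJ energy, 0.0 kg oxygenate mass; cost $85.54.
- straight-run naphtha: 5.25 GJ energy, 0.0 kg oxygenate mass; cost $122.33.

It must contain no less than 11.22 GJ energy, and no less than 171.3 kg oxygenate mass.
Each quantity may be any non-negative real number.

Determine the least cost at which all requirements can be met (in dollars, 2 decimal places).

$374.31

Treat it as an LP. Let x1 = barrels of ethanol, x2 = barrels of butane, x3 = barrels of straight-run naphtha.
Minimise 178.54x1 + 85.54x2 + 122.33x3 with:
  3.2x1 + 4.28x2 + 5.25x3 ≥ 11.22   (energy)
  130.8x1 ≥ 171.3   (oxygenate mass)
  x1, x2, x3 ≥ 0.
The cheapest feasible vertex uses only ethanol, butane; straight-run naphtha is not used. The energy and oxygenate mass requirements are met with equality.
Optimal quantities: ethanol = 1.30963 barrels, butane = 1.64233 barrels.
Objective = 178.54·1.30963 + 85.54·1.64233 = 374.3062.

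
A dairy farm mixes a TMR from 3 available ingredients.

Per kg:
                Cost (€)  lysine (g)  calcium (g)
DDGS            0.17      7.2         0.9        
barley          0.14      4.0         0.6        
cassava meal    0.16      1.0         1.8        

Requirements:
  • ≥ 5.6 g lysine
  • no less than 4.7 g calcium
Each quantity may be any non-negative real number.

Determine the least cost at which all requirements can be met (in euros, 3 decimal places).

€0.458

This is a linear program. Let x1 = kg of DDGS, x2 = kg of barley, x3 = kg of cassava meal.
Minimize 0.17x1 + 0.14x2 + 0.16x3 subject to:
  7.2x1 + 4x2 + 1x3 ≥ 5.6   (lysine)
  0.9x1 + 0.6x2 + 1.8x3 ≥ 4.7   (calcium)
  x1, x2, x3 ≥ 0.
The minimum-cost mix takes nothing from barley — only DDGS, cassava meal. Binding constraints: lysine and calcium.
Solving gives x1 = 0.4461, x3 = 2.388.
Hence cost = 0.17·0.4461 + 0.16·2.388 = €0.45792.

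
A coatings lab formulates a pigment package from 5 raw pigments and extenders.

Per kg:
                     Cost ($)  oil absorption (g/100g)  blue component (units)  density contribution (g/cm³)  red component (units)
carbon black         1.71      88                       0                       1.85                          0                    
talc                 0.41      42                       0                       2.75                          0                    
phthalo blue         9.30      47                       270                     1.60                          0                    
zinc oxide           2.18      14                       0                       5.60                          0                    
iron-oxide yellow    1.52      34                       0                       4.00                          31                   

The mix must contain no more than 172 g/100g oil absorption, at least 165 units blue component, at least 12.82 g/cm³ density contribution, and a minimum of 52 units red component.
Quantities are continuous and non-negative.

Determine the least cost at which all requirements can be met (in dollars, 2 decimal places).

$9.00

Let x1 = kg of carbon black, x2 = kg of talc, x3 = kg of phthalo blue, x4 = kg of zinc oxide, x5 = kg of iron-oxide yellow.
Minimise 1.71x1 + 0.41x2 + 9.3x3 + 2.18x4 + 1.52x5 subject to:
  88x1 + 42x2 + 47x3 + 14x4 + 34x5 ≤ 172   (oil absorption)
  270x3 ≥ 165   (blue component)
  1.85x1 + 2.75x2 + 1.6x3 + 5.6x4 + 4x5 ≥ 12.82   (density contribution)
  31x5 ≥ 52   (red component)
  x1, x2, x3, x4, x5 ≥ 0.
The cheapest feasible vertex uses only talc, phthalo blue, iron-oxide yellow; carbon black, zinc oxide are not used. There the blue component, density contribution, red component constraints are tight.
Optimal quantities: talc = 1.866 kg, phthalo blue = 0.6111 kg, iron-oxide yellow = 1.677 kg.
Total cost: 0.41·1.866 + 9.3·0.6111 + 1.52·1.677 = 8.9973.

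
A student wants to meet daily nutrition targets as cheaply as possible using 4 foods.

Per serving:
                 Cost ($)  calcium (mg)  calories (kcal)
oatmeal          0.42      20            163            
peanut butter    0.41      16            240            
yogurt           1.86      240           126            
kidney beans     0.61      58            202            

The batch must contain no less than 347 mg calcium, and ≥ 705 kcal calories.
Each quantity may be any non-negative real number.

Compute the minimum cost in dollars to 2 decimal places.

$3.18

This is a linear program. Let x1 = servings of oatmeal, x2 = servings of peanut butter, x3 = servings of yogurt, x4 = servings of kidney beans.
Minimise 0.42x1 + 0.41x2 + 1.86x3 + 0.61x4 subject to:
  20x1 + 16x2 + 240x3 + 58x4 ≥ 347   (calcium)
  163x1 + 240x2 + 126x3 + 202x4 ≥ 705   (calories)
  x1, x2, x3, x4 ≥ 0.
At the optimum only yogurt, kidney beans are positive (oatmeal, peanut butter = 0). There the calcium and calories constraints are tight.
Solving gives x3 = 0.7093, x4 = 3.048.
Objective = 1.86·0.7093 + 0.61·3.048 = 3.1786.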